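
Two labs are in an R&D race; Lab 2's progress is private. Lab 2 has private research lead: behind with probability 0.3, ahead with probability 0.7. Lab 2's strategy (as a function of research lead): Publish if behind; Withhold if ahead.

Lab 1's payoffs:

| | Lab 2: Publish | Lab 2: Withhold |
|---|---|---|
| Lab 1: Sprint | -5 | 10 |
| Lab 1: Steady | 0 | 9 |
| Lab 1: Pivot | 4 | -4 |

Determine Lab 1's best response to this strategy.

Steady

E[Sprint] = 0.3·(-5) + 0.7·(10) = 5.5
E[Steady] = 0.3·(0) + 0.7·(9) = 6.3
E[Pivot] = 0.3·(4) + 0.7·(-4) = -1.6
Best response: Steady (6.3 is the largest).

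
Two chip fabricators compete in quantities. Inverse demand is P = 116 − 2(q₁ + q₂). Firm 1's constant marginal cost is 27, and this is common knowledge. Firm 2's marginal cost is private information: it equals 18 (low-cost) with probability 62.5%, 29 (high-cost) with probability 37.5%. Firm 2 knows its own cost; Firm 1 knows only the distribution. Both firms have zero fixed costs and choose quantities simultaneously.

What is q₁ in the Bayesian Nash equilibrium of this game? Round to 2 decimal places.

Type-c best response for Firm 2: q₂(c) = (116 − c)/4 − q₁/2.
Firm 1 maximizes expected profit; its first-order condition is 116 − 4q₁ − 2E[q₂] − 27 = 0.
Substituting E[q₂] and solving: E[c₂] = 22.125, so q₁ = (116 − 2·27 + 22.125)/6 = 14.0208.

14.02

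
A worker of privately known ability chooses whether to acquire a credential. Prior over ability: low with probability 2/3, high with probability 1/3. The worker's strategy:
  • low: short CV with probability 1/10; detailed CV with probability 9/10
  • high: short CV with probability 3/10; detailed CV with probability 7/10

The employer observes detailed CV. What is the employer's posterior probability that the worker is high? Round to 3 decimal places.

Apply Bayes' rule using the sender's strategy as the likelihood.
P(detailed CV) = (2/3)·(9/10) + (1/3)·(7/10) = 5/6
P(high | detailed CV) = ((1/3)·(7/10)) / (5/6) = (7/30) / (5/6) = 7/25

0.280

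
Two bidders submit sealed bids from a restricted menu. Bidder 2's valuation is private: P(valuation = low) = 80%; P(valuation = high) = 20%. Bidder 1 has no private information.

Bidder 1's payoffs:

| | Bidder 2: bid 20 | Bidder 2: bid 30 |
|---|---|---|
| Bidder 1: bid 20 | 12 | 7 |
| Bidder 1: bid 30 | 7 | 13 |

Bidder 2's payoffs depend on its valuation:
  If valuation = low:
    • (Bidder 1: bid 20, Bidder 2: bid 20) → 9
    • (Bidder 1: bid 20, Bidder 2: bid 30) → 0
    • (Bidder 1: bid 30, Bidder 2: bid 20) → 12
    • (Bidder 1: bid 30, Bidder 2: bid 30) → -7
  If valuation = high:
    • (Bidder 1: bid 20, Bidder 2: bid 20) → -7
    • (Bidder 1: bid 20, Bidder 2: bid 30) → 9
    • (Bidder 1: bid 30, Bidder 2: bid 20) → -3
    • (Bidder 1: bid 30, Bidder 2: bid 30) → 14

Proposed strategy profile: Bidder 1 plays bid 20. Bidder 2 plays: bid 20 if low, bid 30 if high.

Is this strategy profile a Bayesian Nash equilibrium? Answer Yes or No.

A profile is a BNE iff every type of every player is best-responding given beliefs about the other side.
Bidder 1 plays bid 20: E[bid 20] = 0.8·(12) + 0.2·(7) = 11; E[bid 30] = 8.2. Best-responding. ✓
Bidder 2 (valuation low), facing bid 20: bid 20 gives 9, bid 30 gives 0. Proposed bid 20 is best. ✓
Bidder 2 (valuation high), facing bid 20: bid 20 gives -7, bid 30 gives 9. Proposed bid 30 is best. ✓

Yes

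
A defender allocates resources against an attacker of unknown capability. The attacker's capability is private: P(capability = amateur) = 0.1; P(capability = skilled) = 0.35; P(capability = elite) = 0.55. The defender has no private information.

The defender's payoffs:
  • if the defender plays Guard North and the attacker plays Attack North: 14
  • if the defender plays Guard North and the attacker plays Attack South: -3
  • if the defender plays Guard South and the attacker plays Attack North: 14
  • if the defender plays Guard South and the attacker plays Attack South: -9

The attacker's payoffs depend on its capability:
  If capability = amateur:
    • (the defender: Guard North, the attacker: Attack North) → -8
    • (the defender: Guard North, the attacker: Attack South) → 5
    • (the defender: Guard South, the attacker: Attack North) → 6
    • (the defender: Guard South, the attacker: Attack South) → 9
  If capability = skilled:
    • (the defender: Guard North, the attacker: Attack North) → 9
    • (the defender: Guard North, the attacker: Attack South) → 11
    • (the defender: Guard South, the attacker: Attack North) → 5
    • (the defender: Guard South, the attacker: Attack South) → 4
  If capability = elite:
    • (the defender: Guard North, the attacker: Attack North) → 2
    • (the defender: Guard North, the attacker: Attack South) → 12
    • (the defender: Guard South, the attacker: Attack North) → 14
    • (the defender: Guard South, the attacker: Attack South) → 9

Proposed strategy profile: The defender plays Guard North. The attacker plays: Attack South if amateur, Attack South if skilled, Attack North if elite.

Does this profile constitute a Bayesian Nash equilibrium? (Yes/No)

The defender plays Guard North: E[Guard North] = 0.1·(-3) + 0.35·(-3) + 0.55·(14) = 6.35; E[Guard South] = 3.65. Best-responding. ✓
The attacker (capability amateur), facing Guard North: Attack North gives -8, Attack South gives 5. Proposed Attack South is best. ✓
The attacker (capability skilled), facing Guard North: Attack North gives 9, Attack South gives 11. Proposed Attack South is best. ✓
The attacker (capability elite), facing Guard North: Attack North gives 2, Attack South gives 12. Proposed Attack North is not best — profitable deviation exists. ✗

No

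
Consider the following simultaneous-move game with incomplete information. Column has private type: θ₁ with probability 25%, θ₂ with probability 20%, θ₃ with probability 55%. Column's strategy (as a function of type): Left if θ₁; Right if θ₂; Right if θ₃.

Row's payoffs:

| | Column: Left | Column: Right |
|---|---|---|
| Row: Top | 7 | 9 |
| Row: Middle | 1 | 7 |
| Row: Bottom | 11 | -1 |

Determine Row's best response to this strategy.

E[Top] = 0.25·(7) + 0.2·(9) + 0.55·(9) = 8.5
E[Middle] = 0.25·(1) + 0.2·(7) + 0.55·(7) = 5.5
E[Bottom] = 0.25·(11) + 0.2·(-1) + 0.55·(-1) = 2
Best response: Top (8.5 is the largest).

Top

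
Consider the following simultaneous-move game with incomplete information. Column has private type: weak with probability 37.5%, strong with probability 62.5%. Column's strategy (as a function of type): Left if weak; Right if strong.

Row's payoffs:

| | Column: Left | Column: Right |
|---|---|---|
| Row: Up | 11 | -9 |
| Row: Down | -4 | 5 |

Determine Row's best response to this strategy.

E[Up] = 0.375·(11) + 0.625·(-9) = -1.5
E[Down] = 0.375·(-4) + 0.625·(5) = 1.625
Best response: Down (1.625 is the largest).

Down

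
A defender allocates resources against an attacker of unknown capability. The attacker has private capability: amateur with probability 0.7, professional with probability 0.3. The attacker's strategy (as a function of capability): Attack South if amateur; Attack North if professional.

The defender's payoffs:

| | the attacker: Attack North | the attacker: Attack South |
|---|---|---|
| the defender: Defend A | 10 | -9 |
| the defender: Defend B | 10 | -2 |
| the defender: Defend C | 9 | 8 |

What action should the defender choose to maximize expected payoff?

Compute the defender's expected payoff for each action, taking the expectation over the attacker's type.
E[Defend A] = 0.7·(-9) + 0.3·(10) = -3.3
E[Defend B] = 0.7·(-2) + 0.3·(10) = 1.6
E[Defend C] = 0.7·(8) + 0.3·(9) = 8.3
Best response: Defend C (8.3 is the largest).

Defend C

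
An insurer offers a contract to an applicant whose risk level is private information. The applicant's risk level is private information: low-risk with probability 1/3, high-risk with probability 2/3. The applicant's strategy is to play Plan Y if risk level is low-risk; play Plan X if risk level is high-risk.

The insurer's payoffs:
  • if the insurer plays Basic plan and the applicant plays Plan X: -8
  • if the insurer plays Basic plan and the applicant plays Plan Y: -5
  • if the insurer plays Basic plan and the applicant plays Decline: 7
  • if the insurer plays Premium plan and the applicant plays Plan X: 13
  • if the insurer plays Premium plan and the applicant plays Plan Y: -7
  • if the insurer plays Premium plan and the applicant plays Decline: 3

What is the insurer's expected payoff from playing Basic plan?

-7

E[Basic plan] = 1/3·(-5) + 2/3·(-8) = (-5/3) + (-16/3) = -7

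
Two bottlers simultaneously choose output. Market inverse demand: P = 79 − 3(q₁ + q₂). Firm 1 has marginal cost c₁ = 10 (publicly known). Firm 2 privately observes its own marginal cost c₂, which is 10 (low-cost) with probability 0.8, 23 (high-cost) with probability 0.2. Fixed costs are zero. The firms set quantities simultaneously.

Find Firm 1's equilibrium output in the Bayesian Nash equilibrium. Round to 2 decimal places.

Type-c best response for Firm 2: q₂(c) = (79 − c)/6 − q₁/2.
Firm 1 maximizes expected profit; its first-order condition is 79 − 6q₁ − 3E[q₂] − 10 = 0.
Substituting E[q₂] and solving: E[c₂] = 12.6, so q₁ = (79 − 2·10 + 12.6)/9 = 7.95556.

7.96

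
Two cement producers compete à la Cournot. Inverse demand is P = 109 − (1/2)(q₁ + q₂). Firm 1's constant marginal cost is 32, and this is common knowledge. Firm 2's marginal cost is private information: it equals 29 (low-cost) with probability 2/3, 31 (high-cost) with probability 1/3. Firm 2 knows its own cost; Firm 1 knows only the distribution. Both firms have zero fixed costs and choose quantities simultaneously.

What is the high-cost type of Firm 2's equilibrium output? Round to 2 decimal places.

Type-c best response for Firm 2: q₂(c) = (109 − c) − q₁/2.
Firm 1 maximizes expected profit; its first-order condition is 109 − q₁ − (1/2)E[q₂] − 32 = 0.
Substituting E[q₂] and solving: E[c₂] = 29.6667, so q₁ = (109 − 2·32 + 29.6667)/(3/2) = 49.7778.
q₂(high-cost) = (109 − 31 − (1/2)·49.7778) = 53.1111.

53.11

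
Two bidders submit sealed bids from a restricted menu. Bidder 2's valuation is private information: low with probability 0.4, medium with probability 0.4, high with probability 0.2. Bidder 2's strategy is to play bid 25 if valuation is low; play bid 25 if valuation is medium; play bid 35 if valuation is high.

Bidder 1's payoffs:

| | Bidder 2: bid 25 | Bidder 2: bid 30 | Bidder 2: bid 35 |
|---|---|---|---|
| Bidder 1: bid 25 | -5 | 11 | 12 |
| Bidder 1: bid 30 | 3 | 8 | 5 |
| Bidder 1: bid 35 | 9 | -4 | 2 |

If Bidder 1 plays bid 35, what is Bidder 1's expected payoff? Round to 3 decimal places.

E[bid 35] = 0.4·9 + 0.4·9 + 0.2·2 = 3.6 + 3.6 + 0.4 = 7.6

7.600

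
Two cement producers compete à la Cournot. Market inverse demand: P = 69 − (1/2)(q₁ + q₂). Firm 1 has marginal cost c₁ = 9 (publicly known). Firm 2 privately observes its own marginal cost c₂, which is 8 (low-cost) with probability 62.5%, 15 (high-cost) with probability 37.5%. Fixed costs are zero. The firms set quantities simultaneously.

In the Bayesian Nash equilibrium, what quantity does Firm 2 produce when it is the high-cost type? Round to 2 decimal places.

33.46

Firm 2 with cost c maximizes (69 − (1/2)(q₁+q₂) − c)·q₂, giving q₂(c) = (69 − c − (1/2)q₁).
E[c₂] = 0.625·8 + 0.375·15 = 10.625
Firm 1's FOC against E[q₂] yields q₁ = (69 − 2·9 + E[c₂])/(3/2) = (69 − 18 + 10.625)/(3/2) = 41.0833.
q₂(high-cost) = (69 − 15 − (1/2)·41.0833) = 33.4583.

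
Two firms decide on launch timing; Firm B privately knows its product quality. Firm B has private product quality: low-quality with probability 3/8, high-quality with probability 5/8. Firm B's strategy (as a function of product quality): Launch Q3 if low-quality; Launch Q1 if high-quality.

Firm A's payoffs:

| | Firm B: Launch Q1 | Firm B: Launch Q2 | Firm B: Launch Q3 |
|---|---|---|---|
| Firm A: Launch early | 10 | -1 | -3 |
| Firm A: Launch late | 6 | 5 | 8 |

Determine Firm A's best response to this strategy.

Launch late

Compute Firm A's expected payoff for each action, taking the expectation over Firm B's type.
E[Launch early] = 3/8·(-3) + 5/8·(10) = 41/8
E[Launch late] = 3/8·(8) + 5/8·(6) = 27/4
Best response: Launch late (27/4 is the largest).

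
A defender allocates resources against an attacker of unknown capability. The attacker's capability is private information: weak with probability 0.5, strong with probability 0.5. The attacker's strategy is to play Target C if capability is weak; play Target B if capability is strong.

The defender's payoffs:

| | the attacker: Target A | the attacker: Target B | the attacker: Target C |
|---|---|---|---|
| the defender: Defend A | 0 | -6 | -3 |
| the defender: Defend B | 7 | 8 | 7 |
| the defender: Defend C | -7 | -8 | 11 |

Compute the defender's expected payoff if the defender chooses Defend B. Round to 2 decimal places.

7.50

Take the expectation over the attacker's capability, weighting each type's action by its prior probability.
E[Defend B] = 0.5·7 + 0.5·8 = 3.5 + 4 = 7.5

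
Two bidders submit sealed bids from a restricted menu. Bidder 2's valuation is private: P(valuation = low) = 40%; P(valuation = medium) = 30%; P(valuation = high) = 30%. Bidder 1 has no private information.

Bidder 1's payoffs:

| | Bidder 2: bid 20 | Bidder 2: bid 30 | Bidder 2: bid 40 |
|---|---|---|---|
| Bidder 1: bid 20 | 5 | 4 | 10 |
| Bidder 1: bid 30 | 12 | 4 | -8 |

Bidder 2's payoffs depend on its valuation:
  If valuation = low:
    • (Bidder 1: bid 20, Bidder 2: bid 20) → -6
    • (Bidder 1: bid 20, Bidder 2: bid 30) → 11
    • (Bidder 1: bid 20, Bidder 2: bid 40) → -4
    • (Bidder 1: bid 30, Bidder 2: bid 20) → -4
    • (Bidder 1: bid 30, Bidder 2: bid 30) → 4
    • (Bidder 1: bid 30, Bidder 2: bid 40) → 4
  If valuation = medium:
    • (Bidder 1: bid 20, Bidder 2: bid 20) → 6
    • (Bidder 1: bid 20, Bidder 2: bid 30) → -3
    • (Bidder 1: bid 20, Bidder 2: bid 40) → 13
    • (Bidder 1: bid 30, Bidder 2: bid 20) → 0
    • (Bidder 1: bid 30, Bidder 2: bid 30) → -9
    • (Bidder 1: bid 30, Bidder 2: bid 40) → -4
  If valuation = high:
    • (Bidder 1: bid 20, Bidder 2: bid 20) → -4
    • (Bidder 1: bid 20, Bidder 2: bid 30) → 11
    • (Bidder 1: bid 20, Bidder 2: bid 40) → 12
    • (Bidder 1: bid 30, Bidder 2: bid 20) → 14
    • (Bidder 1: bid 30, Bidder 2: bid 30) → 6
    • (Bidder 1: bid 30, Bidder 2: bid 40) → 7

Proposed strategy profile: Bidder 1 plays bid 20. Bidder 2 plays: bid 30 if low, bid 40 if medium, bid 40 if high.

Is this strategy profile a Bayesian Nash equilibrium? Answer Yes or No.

Yes

Bidder 1 plays bid 20: E[bid 20] = 0.4·(4) + 0.3·(10) + 0.3·(10) = 7.6; E[bid 30] = -3.2. Best-responding. ✓
Bidder 2 (valuation low), facing bid 20: bid 20 gives -6, bid 30 gives 11, bid 40 gives -4. Proposed bid 30 is best. ✓
Bidder 2 (valuation medium), facing bid 20: bid 20 gives 6, bid 30 gives -3, bid 40 gives 13. Proposed bid 40 is best. ✓
Bidder 2 (valuation high), facing bid 20: bid 20 gives -4, bid 30 gives 11, bid 40 gives 12. Proposed bid 40 is best. ✓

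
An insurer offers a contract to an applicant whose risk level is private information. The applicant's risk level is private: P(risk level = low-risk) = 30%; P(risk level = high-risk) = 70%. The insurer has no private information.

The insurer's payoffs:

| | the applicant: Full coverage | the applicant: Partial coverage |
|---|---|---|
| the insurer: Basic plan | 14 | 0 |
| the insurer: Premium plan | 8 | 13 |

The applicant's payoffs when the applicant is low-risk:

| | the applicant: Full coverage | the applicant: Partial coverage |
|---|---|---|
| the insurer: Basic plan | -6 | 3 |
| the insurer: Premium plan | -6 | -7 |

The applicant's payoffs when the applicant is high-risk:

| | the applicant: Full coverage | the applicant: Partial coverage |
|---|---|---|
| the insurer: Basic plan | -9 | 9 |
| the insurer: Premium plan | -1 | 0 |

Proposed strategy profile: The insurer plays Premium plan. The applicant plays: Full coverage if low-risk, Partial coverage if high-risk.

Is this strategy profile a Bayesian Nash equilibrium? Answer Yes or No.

Yes

The insurer plays Premium plan: E[Premium plan] = 0.3·(8) + 0.7·(13) = 11.5; E[Basic plan] = 4.2. Best-responding. ✓
The applicant (risk level low-risk), facing Premium plan: Full coverage gives -6, Partial coverage gives -7. Proposed Full coverage is best. ✓
The applicant (risk level high-risk), facing Premium plan: Full coverage gives -1, Partial coverage gives 0. Proposed Partial coverage is best. ✓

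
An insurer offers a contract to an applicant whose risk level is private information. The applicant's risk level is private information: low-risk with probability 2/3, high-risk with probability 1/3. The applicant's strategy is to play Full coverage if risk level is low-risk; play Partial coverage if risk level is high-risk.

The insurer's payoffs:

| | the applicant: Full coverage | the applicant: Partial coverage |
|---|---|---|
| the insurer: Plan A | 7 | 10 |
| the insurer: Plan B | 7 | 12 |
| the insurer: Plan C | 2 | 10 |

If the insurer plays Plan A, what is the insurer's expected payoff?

E[Plan A] = 2/3·7 + 1/3·10 = 14/3 + 10/3 = 8

8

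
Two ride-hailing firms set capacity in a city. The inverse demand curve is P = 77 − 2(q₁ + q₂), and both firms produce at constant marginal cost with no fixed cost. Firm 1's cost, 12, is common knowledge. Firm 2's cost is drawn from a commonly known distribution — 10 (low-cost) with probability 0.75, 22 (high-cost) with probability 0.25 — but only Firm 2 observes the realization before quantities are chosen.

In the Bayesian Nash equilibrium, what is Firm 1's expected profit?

Type-c best response for Firm 2: q₂(c) = (77 − c)/4 − q₁/2.
Firm 1 maximizes expected profit; its first-order condition is 77 − 4q₁ − 2E[q₂] − 12 = 0.
Substituting E[q₂] and solving: E[c₂] = 13, so q₁ = (77 − 2·12 + 13)/6 = 11.
E[P] = 77 − 2·(q₁ + E[q₂]) = 34; Firm 1's expected profit = (E[P] − 12)·q₁ = (34 − 12)·11 = 242.

242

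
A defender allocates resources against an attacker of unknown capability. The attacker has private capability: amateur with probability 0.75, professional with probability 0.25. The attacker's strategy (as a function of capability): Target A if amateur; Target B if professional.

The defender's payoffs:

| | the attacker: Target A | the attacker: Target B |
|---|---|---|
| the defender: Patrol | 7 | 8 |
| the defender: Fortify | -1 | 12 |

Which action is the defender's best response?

E[Patrol] = 0.75·(7) + 0.25·(8) = 7.25
E[Fortify] = 0.75·(-1) + 0.25·(12) = 2.25
Best response: Patrol (7.25 is the largest).

Patrol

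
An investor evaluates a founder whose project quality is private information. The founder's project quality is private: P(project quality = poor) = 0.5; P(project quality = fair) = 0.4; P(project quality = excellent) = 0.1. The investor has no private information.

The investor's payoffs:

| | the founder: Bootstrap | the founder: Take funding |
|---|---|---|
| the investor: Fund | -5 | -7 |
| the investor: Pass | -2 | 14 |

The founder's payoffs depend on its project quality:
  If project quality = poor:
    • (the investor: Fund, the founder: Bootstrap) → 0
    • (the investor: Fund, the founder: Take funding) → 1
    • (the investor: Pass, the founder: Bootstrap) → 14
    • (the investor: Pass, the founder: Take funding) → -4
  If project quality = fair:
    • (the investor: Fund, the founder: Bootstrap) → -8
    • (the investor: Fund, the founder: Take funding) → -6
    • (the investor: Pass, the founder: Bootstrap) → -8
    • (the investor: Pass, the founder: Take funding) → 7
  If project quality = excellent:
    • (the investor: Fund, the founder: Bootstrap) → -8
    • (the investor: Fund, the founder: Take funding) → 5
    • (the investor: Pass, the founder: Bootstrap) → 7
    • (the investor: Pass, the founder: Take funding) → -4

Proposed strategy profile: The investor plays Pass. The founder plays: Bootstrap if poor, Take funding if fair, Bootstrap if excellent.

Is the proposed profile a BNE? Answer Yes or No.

The investor plays Pass: E[Pass] = 0.5·(-2) + 0.4·(14) + 0.1·(-2) = 4.4; E[Fund] = -5.8. Best-responding. ✓
The founder (project quality poor), facing Pass: Bootstrap gives 14, Take funding gives -4. Proposed Bootstrap is best. ✓
The founder (project quality fair), facing Pass: Bootstrap gives -8, Take funding gives 7. Proposed Take funding is best. ✓
The founder (project quality excellent), facing Pass: Bootstrap gives 7, Take funding gives -4. Proposed Bootstrap is best. ✓

Yes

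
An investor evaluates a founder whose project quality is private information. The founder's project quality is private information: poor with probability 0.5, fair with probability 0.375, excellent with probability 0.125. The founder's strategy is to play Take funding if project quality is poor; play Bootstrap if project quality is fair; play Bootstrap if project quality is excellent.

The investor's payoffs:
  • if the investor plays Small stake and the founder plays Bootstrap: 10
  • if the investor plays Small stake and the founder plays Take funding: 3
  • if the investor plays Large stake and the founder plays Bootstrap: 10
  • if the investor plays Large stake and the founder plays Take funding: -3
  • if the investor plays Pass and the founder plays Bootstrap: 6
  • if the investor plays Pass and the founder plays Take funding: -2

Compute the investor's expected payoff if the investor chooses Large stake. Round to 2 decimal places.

E[Large stake] = 0.5·(-3) + 0.375·10 + 0.125·10 = (-1.5) + 3.75 + 1.25 = 3.5

3.50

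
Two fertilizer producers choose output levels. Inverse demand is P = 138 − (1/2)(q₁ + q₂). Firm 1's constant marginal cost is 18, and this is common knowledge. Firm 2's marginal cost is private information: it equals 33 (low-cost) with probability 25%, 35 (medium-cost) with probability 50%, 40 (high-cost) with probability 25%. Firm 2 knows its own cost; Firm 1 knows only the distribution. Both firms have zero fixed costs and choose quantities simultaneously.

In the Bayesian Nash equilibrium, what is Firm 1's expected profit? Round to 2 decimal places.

Firm 2 with cost c maximizes (138 − (1/2)(q₁+q₂) − c)·q₂, giving q₂(c) = (138 − c − (1/2)q₁).
E[c₂] = 0.25·33 + 0.5·35 + 0.25·40 = 35.75
Firm 1's FOC against E[q₂] yields q₁ = (138 − 2·18 + E[c₂])/(3/2) = (138 − 36 + 35.75)/(3/2) = 91.8333.
E[P] = 138 − (1/2)·(q₁ + E[q₂]) = 63.9167; Firm 1's expected profit = (E[P] − 18)·q₁ = (63.9167 − 18)·91.8333 = 4216.68.

4216.68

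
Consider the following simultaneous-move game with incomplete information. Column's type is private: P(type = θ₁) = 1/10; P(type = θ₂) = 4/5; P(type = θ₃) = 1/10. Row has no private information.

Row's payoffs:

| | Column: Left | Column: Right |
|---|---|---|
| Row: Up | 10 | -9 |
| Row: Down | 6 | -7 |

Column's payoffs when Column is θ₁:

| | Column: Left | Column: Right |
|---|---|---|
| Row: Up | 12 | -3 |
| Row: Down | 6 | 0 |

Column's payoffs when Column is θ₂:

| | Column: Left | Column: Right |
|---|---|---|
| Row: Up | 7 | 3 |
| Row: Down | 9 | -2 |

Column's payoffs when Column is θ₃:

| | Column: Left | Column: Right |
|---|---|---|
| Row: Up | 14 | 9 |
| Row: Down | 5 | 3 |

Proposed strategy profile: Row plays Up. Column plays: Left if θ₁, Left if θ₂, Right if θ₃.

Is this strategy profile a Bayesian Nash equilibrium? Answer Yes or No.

No

Row plays Up: E[Up] = 1/10·(10) + 4/5·(10) + 1/10·(-9) = 81/10; E[Down] = 47/10. Best-responding. ✓
Column (type θ₁), facing Up: Left gives 12, Right gives -3. Proposed Left is best. ✓
Column (type θ₂), facing Up: Left gives 7, Right gives 3. Proposed Left is best. ✓
Column (type θ₃), facing Up: Left gives 14, Right gives 9. Proposed Right is not best — profitable deviation exists. ✗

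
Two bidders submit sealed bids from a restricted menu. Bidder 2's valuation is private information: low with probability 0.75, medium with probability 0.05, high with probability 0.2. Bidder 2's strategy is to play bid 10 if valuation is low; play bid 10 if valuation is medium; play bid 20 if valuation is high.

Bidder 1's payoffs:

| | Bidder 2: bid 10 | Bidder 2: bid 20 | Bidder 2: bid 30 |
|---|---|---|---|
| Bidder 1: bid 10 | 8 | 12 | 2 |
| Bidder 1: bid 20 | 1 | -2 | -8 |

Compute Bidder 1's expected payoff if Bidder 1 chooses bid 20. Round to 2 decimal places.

0.40

E[bid 20] = 0.75·1 + 0.05·1 + 0.2·(-2) = 0.75 + 0.05 + (-0.4) = 0.4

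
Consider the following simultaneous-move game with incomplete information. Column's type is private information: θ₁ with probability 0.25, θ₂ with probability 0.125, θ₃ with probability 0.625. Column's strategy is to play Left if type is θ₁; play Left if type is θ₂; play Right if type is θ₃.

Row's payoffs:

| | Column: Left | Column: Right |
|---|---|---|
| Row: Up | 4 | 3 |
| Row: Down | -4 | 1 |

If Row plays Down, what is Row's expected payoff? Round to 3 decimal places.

-0.875

E[Down] = 0.25·(-4) + 0.125·(-4) + 0.625·1 = (-1) + (-0.5) + 0.625 = -0.875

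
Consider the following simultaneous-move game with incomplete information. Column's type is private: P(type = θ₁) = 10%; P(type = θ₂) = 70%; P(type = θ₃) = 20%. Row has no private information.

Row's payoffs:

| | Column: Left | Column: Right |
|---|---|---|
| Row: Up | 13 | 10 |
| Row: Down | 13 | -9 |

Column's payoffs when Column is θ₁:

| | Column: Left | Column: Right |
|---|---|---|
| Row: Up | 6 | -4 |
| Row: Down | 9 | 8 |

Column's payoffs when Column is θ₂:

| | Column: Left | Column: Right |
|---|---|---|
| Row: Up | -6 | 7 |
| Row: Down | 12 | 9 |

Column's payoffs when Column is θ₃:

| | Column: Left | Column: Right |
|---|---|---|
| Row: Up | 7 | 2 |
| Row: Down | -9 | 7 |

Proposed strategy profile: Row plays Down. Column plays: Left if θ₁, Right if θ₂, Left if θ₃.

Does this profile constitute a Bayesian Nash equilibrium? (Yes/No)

No

Row plays Down: E[Down] = 0.1·(13) + 0.7·(-9) + 0.2·(13) = -2.4; E[Up] = 10.9. Not best-responding. ✗
Column (type θ₁), facing Down: Left gives 9, Right gives 8. Proposed Left is best. ✓
Column (type θ₂), facing Down: Left gives 12, Right gives 9. Proposed Right is not best — profitable deviation exists. ✗
Column (type θ₃), facing Down: Left gives -9, Right gives 7. Proposed Left is not best — profitable deviation exists. ✗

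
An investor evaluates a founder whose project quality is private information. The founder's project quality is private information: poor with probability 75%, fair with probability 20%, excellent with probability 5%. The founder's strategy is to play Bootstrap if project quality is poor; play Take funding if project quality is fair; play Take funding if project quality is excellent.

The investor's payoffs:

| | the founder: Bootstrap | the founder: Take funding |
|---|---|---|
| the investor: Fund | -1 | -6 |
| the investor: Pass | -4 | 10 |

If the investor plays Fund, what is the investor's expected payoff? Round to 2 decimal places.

-2.25

E[Fund] = 0.75·(-1) + 0.2·(-6) + 0.05·(-6) = (-0.75) + (-1.2) + (-0.3) = -2.25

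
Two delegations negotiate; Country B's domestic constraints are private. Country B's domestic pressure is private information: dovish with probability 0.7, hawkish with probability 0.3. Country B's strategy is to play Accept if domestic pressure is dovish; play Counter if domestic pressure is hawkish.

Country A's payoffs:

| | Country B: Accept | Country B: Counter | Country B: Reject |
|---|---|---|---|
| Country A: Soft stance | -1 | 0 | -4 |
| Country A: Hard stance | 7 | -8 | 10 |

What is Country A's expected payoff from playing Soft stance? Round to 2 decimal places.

-0.70

E[Soft stance] = 0.7·(-1) + 0.3·0 = (-0.7) + 0 = -0.7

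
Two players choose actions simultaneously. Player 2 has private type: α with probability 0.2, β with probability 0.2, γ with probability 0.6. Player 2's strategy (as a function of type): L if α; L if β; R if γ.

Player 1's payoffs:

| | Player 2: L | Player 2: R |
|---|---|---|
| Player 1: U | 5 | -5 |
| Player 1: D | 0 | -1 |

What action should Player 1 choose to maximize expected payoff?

D

Compute Player 1's expected payoff for each action, taking the expectation over Player 2's type.
E[U] = 0.2·(5) + 0.2·(5) + 0.6·(-5) = -1
E[D] = 0.2·(0) + 0.2·(0) + 0.6·(-1) = -0.6
Best response: D (-0.6 is the largest).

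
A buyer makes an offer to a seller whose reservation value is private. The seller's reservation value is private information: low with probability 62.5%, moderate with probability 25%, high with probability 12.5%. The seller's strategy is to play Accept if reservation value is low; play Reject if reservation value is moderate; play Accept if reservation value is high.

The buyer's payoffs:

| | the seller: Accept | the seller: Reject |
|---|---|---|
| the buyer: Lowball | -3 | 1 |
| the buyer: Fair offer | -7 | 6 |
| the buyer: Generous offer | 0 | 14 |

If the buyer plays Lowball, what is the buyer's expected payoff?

-2

E[Lowball] = 0.625·(-3) + 0.25·1 + 0.125·(-3) = (-1.875) + 0.25 + (-0.375) = -2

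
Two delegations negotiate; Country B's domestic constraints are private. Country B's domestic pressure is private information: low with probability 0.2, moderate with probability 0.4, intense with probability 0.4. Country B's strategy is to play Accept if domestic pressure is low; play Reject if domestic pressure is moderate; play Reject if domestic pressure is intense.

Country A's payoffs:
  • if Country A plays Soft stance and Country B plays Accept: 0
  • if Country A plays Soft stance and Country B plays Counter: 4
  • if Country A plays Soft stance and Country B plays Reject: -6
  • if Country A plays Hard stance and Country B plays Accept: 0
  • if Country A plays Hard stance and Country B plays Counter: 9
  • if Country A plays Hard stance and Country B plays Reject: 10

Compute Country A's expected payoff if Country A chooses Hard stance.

8

E[Hard stance] = 0.2·0 + 0.4·10 + 0.4·10 = 0 + 4 + 4 = 8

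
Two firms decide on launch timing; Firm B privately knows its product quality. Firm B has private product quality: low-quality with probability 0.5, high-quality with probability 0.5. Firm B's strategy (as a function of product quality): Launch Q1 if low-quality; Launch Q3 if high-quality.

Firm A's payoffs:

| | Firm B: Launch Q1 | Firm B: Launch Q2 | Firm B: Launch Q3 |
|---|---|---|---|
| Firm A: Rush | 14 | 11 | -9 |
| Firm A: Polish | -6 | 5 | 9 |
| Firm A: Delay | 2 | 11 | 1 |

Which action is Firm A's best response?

Compute Firm A's expected payoff for each action, taking the expectation over Firm B's type.
E[Rush] = 0.5·(14) + 0.5·(-9) = 2.5
E[Polish] = 0.5·(-6) + 0.5·(9) = 1.5
E[Delay] = 0.5·(2) + 0.5·(1) = 1.5
Best response: Rush (2.5 is the largest).

Rush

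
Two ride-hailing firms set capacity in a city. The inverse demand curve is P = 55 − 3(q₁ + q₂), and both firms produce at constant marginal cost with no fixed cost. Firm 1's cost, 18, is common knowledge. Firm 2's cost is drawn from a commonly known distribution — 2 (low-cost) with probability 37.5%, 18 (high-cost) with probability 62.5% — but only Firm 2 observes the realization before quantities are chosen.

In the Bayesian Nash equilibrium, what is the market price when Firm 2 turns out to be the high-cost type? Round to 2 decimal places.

Type-c best response for Firm 2: q₂(c) = (55 − c)/6 − q₁/2.
Firm 1 maximizes expected profit; its first-order condition is 55 − 6q₁ − 3E[q₂] − 18 = 0.
Substituting E[q₂] and solving: E[c₂] = 12, so q₁ = (55 − 2·18 + 12)/9 = 3.44444.
q₂(high-cost) = 4.44444, so P = 55 − 3·(3.44444 + 4.44444) = 31.3333.

31.33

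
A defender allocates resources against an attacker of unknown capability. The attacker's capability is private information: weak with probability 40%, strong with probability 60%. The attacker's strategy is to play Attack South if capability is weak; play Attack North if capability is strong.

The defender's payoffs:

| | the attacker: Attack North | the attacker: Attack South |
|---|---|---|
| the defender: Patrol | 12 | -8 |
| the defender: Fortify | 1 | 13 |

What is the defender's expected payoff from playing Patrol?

E[Patrol] = 0.4·(-8) + 0.6·12 = (-3.2) + 7.2 = 4

4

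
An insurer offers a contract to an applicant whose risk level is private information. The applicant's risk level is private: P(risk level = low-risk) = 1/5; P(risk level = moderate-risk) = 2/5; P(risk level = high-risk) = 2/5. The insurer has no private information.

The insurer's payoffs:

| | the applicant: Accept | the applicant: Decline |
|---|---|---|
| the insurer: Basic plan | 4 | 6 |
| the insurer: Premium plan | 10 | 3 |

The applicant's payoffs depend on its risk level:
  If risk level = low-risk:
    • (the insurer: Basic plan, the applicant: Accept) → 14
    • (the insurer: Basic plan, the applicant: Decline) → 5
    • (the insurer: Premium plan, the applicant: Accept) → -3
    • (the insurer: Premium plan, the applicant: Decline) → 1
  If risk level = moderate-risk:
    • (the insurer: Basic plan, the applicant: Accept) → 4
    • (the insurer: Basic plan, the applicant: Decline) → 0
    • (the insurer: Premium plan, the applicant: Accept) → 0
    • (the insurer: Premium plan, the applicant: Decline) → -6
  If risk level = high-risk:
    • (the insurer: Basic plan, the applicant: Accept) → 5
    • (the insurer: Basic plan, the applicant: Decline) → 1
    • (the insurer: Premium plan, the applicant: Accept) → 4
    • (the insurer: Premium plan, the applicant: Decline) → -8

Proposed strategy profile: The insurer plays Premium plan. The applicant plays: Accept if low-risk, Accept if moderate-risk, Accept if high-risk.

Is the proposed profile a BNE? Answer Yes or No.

No

The insurer plays Premium plan: E[Premium plan] = 1/5·(10) + 2/5·(10) + 2/5·(10) = 10; E[Basic plan] = 4. Best-responding. ✓
The applicant (risk level low-risk), facing Premium plan: Accept gives -3, Decline gives 1. Proposed Accept is not best — profitable deviation exists. ✗
The applicant (risk level moderate-risk), facing Premium plan: Accept gives 0, Decline gives -6. Proposed Accept is best. ✓
The applicant (risk level high-risk), facing Premium plan: Accept gives 4, Decline gives -8. Proposed Accept is best. ✓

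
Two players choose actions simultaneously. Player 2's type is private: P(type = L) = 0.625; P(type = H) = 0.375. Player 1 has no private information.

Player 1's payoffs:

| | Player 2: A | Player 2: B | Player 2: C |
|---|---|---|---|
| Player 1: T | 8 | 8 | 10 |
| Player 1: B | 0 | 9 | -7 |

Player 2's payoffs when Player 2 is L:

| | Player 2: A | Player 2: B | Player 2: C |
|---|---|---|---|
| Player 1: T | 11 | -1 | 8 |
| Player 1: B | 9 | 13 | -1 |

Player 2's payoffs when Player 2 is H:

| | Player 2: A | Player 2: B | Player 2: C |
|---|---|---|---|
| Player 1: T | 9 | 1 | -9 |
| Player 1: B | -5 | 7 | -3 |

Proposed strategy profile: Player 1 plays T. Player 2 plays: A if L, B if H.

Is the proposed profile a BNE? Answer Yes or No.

Player 1 plays T: E[T] = 0.625·(8) + 0.375·(8) = 8; E[B] = 3.375. Best-responding. ✓
Player 2 (type L), facing T: A gives 11, B gives -1, C gives 8. Proposed A is best. ✓
Player 2 (type H), facing T: A gives 9, B gives 1, C gives -9. Proposed B is not best — profitable deviation exists. ✗

No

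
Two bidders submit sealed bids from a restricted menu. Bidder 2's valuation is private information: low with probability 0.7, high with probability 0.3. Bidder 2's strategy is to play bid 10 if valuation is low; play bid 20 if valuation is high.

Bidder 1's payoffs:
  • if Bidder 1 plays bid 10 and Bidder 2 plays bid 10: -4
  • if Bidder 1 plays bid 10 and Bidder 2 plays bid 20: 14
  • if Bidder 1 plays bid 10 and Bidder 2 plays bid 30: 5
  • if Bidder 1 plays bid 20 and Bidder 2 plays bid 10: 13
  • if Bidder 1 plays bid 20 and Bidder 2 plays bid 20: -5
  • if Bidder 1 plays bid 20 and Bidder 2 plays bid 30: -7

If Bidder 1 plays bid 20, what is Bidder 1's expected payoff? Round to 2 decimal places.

7.60

E[bid 20] = 0.7·13 + 0.3·(-5) = 9.1 + (-1.5) = 7.6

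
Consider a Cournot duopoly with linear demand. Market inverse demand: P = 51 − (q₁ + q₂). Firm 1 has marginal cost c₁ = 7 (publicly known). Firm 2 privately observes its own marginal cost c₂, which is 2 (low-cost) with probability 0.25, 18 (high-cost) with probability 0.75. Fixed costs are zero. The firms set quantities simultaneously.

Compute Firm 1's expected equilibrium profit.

Firm 2 with cost c maximizes (51 − (q₁+q₂) − c)·q₂, giving q₂(c) = (51 − c − q₁)/2.
E[c₂] = 0.25·2 + 0.75·18 = 14
Firm 1's FOC against E[q₂] yields q₁ = (51 − 2·7 + E[c₂])/3 = (51 − 14 + 14)/3 = 17.
E[P] = 51 − (q₁ + E[q₂]) = 24; Firm 1's expected profit = (E[P] − 7)·q₁ = (24 − 7)·17 = 289.

289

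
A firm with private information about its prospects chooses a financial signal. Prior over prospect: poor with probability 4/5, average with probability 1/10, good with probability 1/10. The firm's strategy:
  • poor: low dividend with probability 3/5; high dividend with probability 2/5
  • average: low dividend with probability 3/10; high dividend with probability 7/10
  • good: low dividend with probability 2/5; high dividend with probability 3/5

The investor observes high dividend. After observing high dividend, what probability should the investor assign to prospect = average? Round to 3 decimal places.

Apply Bayes' rule using the sender's strategy as the likelihood.
P(high dividend) = (4/5)·(2/5) + (1/10)·(7/10) + (1/10)·(3/5) = 9/20
P(average | high dividend) = ((1/10)·(7/10)) / (9/20) = (7/100) / (9/20) = 7/45

0.156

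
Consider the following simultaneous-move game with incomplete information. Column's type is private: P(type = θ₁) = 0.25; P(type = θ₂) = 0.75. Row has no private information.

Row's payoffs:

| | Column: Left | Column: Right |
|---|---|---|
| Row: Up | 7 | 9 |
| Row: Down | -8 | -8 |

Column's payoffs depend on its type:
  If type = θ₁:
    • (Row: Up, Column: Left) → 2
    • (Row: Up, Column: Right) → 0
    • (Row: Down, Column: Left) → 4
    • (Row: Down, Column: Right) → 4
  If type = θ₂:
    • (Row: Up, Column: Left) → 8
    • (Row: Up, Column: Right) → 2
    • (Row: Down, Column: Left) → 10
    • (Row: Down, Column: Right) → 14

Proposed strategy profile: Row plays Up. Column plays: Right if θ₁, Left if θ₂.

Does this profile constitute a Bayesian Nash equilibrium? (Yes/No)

A profile is a BNE iff every type of every player is best-responding given beliefs about the other side.
Row plays Up: E[Up] = 0.25·(9) + 0.75·(7) = 7.5; E[Down] = -8. Best-responding. ✓
Column (type θ₁), facing Up: Left gives 2, Right gives 0. Proposed Right is not best — profitable deviation exists. ✗
Column (type θ₂), facing Up: Left gives 8, Right gives 2. Proposed Left is best. ✓

No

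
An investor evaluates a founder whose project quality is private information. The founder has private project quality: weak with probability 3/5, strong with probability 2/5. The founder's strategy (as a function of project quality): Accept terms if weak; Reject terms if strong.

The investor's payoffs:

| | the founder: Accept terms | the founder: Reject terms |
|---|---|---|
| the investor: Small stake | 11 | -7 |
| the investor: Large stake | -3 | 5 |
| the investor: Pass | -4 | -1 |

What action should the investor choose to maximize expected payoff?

Small stake

E[Small stake] = 3/5·(11) + 2/5·(-7) = 19/5
E[Large stake] = 3/5·(-3) + 2/5·(5) = 1/5
E[Pass] = 3/5·(-4) + 2/5·(-1) = -14/5
Best response: Small stake (19/5 is the largest).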